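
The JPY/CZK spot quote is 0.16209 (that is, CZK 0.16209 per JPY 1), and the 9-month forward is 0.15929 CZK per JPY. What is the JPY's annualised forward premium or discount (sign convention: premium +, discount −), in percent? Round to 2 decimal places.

T = 9/12 years.
JPY trades forward at -1.72744% vs spot over the period.
×(1/T) gives -2.30% p.a.

-2.30%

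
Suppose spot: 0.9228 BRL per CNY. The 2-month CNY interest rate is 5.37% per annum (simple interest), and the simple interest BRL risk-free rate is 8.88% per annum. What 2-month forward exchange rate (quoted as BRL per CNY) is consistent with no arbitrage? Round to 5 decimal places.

T = 2/12 years.
BRL accumulates by 1 + 0.0888×2/12 = 1.014800.
CNY accumulates by 1 + 0.0537×2/12 = 1.008950.
Forward (BRL per CNY) = 0.9228 × 1.014800 / 1.008950 = 0.9281505.

0.92815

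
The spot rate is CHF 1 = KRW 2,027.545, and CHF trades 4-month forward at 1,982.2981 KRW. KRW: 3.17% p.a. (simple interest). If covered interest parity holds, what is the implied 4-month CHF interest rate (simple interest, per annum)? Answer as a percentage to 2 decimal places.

10.09%

T = 4/12 years.
F/S = 1982.2981/2027.545 = 0.9776839 = (growth of KRW) / (growth of CHF).
KRW growth factor: 1 + 0.0317×4/12 = 1.0105667.
Hence g_CHF = 1.0336334.
(1.0336334 − 1)/T = 0.100900, i.e. 10.09%.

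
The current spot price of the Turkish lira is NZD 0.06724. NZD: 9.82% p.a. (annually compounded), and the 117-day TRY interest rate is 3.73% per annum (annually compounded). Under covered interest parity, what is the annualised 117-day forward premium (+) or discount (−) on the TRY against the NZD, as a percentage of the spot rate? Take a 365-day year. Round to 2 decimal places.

+5.76%

T = 117/365 years.
CIP forward (NZD per TRY) = 0.06724 × 1.0304819/1.011808 = 0.06848098.
Annualised premium = (F − S)/S × (1/T) = (0.06848098 − 0.06724)/0.06724 ÷ (117/365) = 5.76%.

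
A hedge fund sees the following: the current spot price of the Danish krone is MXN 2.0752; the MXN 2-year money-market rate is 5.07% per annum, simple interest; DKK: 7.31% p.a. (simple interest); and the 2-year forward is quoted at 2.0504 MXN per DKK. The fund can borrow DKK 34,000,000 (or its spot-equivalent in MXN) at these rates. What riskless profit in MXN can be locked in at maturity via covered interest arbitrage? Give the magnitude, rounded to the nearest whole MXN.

T = 2 years.
Route A — deposit DKK, sell forward: 34,000,000 × 1.146200 × 2.0504 = MXN 79,905,728.32.
Route B — convert at spot, deposit MXN: 34,000,000 × 2.0752 × 1.101400 = MXN 77,711,259.52.
The quoted forward overvalues DKK, so borrow MXN, buy DKK at spot, deposit the DKK at 7.31%, and sell the proceeds forward at 2.0504.
The gap between the two covered legs is MXN 2,194,469.

MXN 2,194,469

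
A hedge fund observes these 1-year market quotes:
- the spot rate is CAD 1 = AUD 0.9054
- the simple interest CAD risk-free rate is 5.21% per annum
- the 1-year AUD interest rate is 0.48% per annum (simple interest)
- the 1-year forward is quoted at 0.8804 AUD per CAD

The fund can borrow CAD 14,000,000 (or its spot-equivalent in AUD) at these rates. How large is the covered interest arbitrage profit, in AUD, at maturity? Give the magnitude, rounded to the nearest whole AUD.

T = 1 year.
Route A — deposit CAD, sell forward: 14,000,000 × 1.052100 × 0.8804 = AUD 12,967,763.76.
Route B — convert at spot, deposit AUD: 14,000,000 × 0.9054 × 1.004800 = AUD 12,736,442.88.
The quoted forward overvalues CAD, so borrow AUD, buy CAD at spot, deposit the CAD at 5.21%, and sell the proceeds forward at 0.8804.
The gap between the two covered legs is AUD 231,321.

AUD 231,321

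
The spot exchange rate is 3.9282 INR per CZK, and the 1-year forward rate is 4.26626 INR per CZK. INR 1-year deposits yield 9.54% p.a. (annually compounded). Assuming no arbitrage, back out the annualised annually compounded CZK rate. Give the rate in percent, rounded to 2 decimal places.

T = 1 year.
CIP gives F = S · g_INR/g_CZK, so g_INR/g_CZK = 4.26626/3.9282 = 1.0860598.
INR growth factor: (1 + 0.0954)^1 = 1.095400.
That pins the CZK growth at 1.0086001.
r = 1.0086001^(1/1) − 1 = 0.008600 → 0.86%.

0.86%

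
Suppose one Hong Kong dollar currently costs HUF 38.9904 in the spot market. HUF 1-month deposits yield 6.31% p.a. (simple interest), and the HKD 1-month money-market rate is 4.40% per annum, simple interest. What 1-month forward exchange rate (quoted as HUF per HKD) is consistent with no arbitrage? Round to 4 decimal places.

39.0522

T = 1/12 years.
HUF growth factor: 1 + 0.0631×1/12 = 1.00525833.
HKD growth factor: 1 + 0.0440×1/12 = 1.00366667.
Forward (HUF per HKD) = 38.9904 × 1.00525833 / 1.00366667 = 39.052233.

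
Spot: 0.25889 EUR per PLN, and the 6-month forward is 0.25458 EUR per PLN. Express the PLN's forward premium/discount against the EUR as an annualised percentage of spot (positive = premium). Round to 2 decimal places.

-3.33%

T = 6/12 years.
(F − S)/S = (0.25458 − 0.25889)/0.25889 = -0.0166480.
×(1/T) gives -3.33% p.a.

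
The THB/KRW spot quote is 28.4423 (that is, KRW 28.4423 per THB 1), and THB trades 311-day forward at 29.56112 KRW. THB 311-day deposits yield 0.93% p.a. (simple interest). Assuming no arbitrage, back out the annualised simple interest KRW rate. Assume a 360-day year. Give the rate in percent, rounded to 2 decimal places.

T = 311/360 years.
F/S = 29.56112/28.4423 = 1.0393365 = (growth of KRW) / (growth of THB).
The THB side grows by 1 + 0.0093×311/360 = 1.0080342.
Hence g_KRW = 1.0476867.
r = (1.0476867 − 1)/(311/360) = 0.055200 → 5.52%.

5.52%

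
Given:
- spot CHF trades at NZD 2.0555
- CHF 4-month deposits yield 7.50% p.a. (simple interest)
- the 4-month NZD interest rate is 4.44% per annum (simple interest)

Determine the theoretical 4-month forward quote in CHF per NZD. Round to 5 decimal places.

T = 4/12 years.
NZD accumulates by 1 + 0.0444×4/12 = 1.014800.
CHF accumulates by 1 + 0.0750×4/12 = 1.025000.
CIP: F = S · (grow NZD)/(grow CHF) = 2.0555 × 1.014800/1.025000 = 2.035045 NZD per CHF.
Invert for CHF per NZD: 1 / 2.035045 = 0.49139.

0.49139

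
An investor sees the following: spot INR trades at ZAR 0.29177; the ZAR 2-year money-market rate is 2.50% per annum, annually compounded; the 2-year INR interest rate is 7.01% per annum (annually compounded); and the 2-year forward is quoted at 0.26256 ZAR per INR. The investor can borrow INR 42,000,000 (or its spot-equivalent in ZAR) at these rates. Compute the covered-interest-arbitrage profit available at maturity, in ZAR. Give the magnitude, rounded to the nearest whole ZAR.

T = 2 years.
Route A — deposit INR, sell forward: 42,000,000 × 1.14511401 × 0.26256 = ZAR 12,627,767.65.
Route B — convert at spot, deposit ZAR: 42,000,000 × 0.29177 × 1.050625 = ZAR 12,874,715.96.
The quoted forward undervalues INR, so borrow INR, convert to ZAR at spot, deposit the ZAR at 2.50%, and buy INR forward at 0.26256 to cover the loan.
The gap between the two covered legs is ZAR 246,948.

ZAR 246,948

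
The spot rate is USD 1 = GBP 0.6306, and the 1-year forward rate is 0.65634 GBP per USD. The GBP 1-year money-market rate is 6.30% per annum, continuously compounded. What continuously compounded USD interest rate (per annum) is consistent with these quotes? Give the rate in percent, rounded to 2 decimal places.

T = 1 year.
By CIP, F/S equals the GBP-to-USD growth ratio: 0.65634/0.6306 = 1.0408183.
GBP growth factor: e^(0.0630×1) = 1.0650268.
Hence g_USD = 1.0232591.
r = ln(1.0232591)/1 = 0.022993 → 2.30%.

2.30%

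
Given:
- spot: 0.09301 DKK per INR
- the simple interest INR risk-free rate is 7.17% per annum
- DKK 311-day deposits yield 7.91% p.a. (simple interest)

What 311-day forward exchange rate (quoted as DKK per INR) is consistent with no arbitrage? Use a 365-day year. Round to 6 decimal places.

0.093563

T = 311/365 years.
Growth of 1 DKK over T: 1 + 0.0791×311/365 = 1.0673975.
Growth of 1 INR over T: 1 + 0.0717×311/365 = 1.0610923.
Forward (DKK per INR) = 0.09301 × 1.0673975 / 1.0610923 = 0.09356268.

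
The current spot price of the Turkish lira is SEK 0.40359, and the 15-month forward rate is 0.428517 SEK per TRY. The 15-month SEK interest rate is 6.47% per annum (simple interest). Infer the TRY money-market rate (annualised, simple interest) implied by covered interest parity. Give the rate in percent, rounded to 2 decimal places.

1.44%

T = 15/12 years.
By CIP, F/S equals the SEK-to-TRY growth ratio: 0.428517/0.40359 = 1.0617632.
The SEK side grows by 1 + 0.0647×15/12 = 1.080875.
Hence g_TRY = 1.0180001.
r = (1.0180001 − 1)/(15/12) = 0.014400 → 1.44%.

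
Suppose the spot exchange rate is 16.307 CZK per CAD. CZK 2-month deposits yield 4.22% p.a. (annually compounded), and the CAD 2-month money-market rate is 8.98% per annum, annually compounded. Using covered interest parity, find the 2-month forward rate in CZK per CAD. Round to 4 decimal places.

T = 2/12 years.
CZK growth factor: (1 + 0.0422)^(2/12) = 1.00691276.
CAD accumulates by (1 + 0.0898)^(2/12) = 1.01443557.
Forward (CZK per CAD) = 16.307 × 1.00691276 / 1.01443557 = 16.186071.

16.1861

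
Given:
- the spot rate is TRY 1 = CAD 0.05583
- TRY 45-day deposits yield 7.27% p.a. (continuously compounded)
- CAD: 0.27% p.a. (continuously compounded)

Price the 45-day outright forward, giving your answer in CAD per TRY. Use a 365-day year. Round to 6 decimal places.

0.055350

T = 45/365 years.
CAD growth factor: e^(0.0027×45/365) = 1.0003329.
TRY accumulates by e^(0.0727×45/365) = 1.0090033.
CIP: F = S · (grow CAD)/(grow TRY) = 0.05583 × 1.0003329/1.0090033 = 0.05535025 CAD per TRY.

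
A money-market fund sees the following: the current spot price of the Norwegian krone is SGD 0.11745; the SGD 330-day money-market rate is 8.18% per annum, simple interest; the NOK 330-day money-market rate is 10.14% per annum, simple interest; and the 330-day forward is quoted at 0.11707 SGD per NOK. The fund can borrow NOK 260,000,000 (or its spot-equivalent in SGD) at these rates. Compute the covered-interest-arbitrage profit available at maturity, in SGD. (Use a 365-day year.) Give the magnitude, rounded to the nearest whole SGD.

SGD 433,275

T = 330/365 years.
Route A — deposit NOK, sell forward: 260,000,000 × 1.0916767123 × 0.11707 = SGD 33,228,674.10.
Route B — convert at spot, deposit SGD: 260,000,000 × 0.11745 × 1.0739561644 = SGD 32,795,399.39.
The quoted forward overvalues NOK, so borrow SGD, buy NOK at spot, deposit the NOK at 10.14%, and sell the proceeds forward at 0.11707.
Profit = 33,228,674.10 − 32,795,399.39 = SGD 433,275.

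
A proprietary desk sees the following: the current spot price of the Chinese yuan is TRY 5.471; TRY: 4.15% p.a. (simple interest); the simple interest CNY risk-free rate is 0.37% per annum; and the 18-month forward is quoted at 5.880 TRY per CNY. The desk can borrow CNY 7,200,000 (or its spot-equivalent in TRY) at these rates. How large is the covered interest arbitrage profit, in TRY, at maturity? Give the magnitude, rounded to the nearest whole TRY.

T = 18/12 years.
Keep in CNY, deliver into the forward: 7,200,000·1.005550·5.880 = TRY 42,570,964.80.
Swap to TRY now, deposit: 7,200,000·5.471·1.062250 = TRY 41,843,302.20.
The quoted forward overvalues CNY, so borrow TRY, buy CNY at spot, deposit the CNY at 0.37%, and sell the proceeds forward at 5.880.
The gap between the two covered legs is TRY 727,663.

TRY 727,663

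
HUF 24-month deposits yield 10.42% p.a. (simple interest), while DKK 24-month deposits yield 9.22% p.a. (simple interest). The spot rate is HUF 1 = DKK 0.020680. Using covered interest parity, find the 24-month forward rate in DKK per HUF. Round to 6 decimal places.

0.020269

T = 2 years.
Growth of 1 DKK over T: 1 + 0.0922×2 = 1.184400.
Growth of 1 HUF over T: 1 + 0.1042×2 = 1.208400.
CIP: F = S · (grow DKK)/(grow HUF) = 0.02068 × 1.184400/1.208400 = 0.02026928 DKK per HUF.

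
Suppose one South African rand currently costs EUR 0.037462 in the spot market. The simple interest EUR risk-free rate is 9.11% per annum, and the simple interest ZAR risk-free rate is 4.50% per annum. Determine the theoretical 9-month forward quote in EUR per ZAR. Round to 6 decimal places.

T = 9/12 years.
Growth of 1 EUR over T: 1 + 0.0911×9/12 = 1.068325.
ZAR accumulates by 1 + 0.0450×9/12 = 1.033750.
Forward (EUR per ZAR) = 0.037462 × 1.068325 / 1.033750 = 0.03871496.

0.038715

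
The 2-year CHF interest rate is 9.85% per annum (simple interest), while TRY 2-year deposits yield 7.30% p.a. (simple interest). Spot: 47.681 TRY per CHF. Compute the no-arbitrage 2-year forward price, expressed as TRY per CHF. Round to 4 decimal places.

T = 2 years.
TRY accumulates by 1 + 0.0730×2 = 1.146000.
CHF growth factor: 1 + 0.0985×2 = 1.197000.
Forward (TRY per CHF) = 47.681 × 1.146000 / 1.197000 = 45.649479.

45.6495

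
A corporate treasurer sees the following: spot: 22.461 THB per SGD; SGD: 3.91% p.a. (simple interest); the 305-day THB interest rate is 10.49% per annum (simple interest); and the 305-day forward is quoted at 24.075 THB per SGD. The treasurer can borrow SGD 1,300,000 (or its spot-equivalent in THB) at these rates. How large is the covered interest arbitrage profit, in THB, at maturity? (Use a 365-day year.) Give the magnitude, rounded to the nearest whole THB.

THB 561,272

T = 305/365 years.
Keep in SGD, deliver into the forward: 1,300,000·1.0326726027·24.075 = THB 32,320,070.78.
Swap to THB now, deposit: 1,300,000·22.461·1.0876561644 = THB 31,758,798.64.
The quoted forward overvalues SGD, so borrow THB, buy SGD at spot, deposit the SGD at 3.91%, and sell the proceeds forward at 24.075.
Arbitrage profit = |32,320,070.78 − 31,758,798.64| = THB 561,272.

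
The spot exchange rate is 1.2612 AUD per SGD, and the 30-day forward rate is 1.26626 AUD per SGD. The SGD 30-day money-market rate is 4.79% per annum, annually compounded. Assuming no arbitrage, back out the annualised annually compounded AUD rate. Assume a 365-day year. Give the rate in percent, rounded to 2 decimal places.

10.02%

T = 30/365 years.
By CIP, F/S equals the AUD-to-SGD growth ratio: 1.26626/1.2612 = 1.0040121.
SGD growth factor: (1 + 0.0479)^(30/365) = 1.003853.
That pins the AUD growth at 1.0078806.
Annualise: 1.0078806^(365/30) − 1 = 0.100214 = 10.02%.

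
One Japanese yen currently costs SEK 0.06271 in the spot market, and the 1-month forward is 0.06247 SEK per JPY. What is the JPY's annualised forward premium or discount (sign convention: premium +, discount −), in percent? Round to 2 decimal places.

T = 1/12 years.
(F − S)/S = (0.06247 − 0.06271)/0.06271 = -0.0038271.
×(1/T) gives -4.59% p.a.

-4.59%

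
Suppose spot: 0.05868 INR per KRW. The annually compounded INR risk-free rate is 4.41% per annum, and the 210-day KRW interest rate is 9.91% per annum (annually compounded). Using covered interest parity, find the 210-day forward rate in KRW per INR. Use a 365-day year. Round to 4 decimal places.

17.5524

T = 210/365 years.
INR growth factor: (1 + 0.0441)^(210/365) = 1.02513987.
KRW accumulates by (1 + 0.0991)^(210/365) = 1.05586999.
So F = 0.05868 × 1.02513987 / 1.05586999 = 0.056972173 (INR/KRW).
Quoted the other way: 1/0.056972173 = 17.5524 KRW per INR.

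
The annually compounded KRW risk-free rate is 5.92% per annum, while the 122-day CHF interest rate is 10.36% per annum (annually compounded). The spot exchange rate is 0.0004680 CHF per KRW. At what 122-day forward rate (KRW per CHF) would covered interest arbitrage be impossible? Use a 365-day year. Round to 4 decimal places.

2107.6247

T = 122/365 years.
CHF accumulates by (1 + 0.1036)^(122/365) = 1.0334980496.
KRW accumulates by (1 + 0.0592)^(122/365) = 1.0194097937.
CIP: F = S · (grow CHF)/(grow KRW) = 0.000468 × 1.0334980496/1.0194097937 = 0.0004744677658 CHF per KRW.
Quoted the other way: 1/0.0004744677658 = 2107.6247 KRW per CHF.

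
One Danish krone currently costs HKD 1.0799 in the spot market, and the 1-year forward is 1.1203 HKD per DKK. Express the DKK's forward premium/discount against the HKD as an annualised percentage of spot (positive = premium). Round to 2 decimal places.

T = 1 year.
DKK trades forward at +3.74109% vs spot over the period.
Annualise by dividing by T: 0.0374109 / 1 = 0.037411 → 3.74%.

+3.74%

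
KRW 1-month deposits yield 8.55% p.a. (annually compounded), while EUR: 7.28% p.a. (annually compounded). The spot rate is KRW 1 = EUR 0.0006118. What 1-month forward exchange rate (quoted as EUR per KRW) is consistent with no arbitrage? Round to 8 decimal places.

T = 1/12 years.
Growth of 1 EUR over T: (1 + 0.0728)^(1/12) = 1.0058732.
Growth of 1 KRW over T: (1 + 0.0855)^(1/12) = 1.0068601.
So F = 0.0006118 × 1.0058732 / 1.0068601 = 0.0006112003 (EUR/KRW).

0.00061120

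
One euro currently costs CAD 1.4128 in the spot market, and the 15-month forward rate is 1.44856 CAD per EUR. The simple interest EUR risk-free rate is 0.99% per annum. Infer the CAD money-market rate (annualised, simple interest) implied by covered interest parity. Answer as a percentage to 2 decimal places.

3.04%

T = 15/12 years.
F/S = 1.44856/1.4128 = 1.0253114 = (growth of CAD) / (growth of EUR).
The EUR side grows by 1 + 0.0099×15/12 = 1.012375.
So the CAD growth factor = 1.0379996.
(1.0379996 − 1)/T = 0.030400, i.e. 3.04%.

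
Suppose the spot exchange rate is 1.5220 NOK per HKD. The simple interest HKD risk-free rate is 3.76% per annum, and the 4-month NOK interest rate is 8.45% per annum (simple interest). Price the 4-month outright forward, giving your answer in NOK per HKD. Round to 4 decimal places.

1.5455

T = 4/12 years.
NOK accumulates by 1 + 0.0845×4/12 = 1.0281667.
HKD accumulates by 1 + 0.0376×4/12 = 1.0125333.
CIP: F = S · (grow NOK)/(grow HKD) = 1.522 × 1.0281667/1.0125333 = 1.545500 NOK per HKD.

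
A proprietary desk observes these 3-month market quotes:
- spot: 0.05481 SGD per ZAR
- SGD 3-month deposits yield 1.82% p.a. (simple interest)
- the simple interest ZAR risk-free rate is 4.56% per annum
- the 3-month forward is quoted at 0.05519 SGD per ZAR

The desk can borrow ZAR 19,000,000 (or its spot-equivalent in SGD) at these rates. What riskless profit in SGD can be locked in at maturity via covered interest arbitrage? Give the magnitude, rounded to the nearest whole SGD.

T = 3/12 years.
Keep in ZAR, deliver into the forward: 19,000,000·1.011400·0.05519 = SGD 1,060,564.15.
Swap to SGD now, deposit: 19,000,000·0.05481·1.004550 = SGD 1,046,128.32.
The quoted forward overvalues ZAR, so borrow SGD, buy ZAR at spot, deposit the ZAR at 4.56%, and sell the proceeds forward at 0.05519.
The gap between the two covered legs is SGD 14,436.

SGD 14,436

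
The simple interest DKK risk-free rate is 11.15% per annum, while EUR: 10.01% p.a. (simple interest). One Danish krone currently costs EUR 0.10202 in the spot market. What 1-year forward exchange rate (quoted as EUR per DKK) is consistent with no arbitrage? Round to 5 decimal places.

T = 1 year.
EUR accumulates by 1 + 0.1001×1 = 1.100100.
DKK accumulates by 1 + 0.1115×1 = 1.111500.
Forward (EUR per DKK) = 0.10202 × 1.100100 / 1.111500 = 0.1009736.

0.10097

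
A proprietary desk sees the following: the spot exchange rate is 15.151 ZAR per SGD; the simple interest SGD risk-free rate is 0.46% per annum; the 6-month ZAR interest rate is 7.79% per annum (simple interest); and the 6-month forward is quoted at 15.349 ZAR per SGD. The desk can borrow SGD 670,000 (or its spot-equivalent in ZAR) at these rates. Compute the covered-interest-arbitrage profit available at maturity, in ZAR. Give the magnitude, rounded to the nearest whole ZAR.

ZAR 239,075

T = 6/12 years.
Invest the SGD and cover forward: 670,000 × 1.002300 × 15.349 = ZAR 10,307,482.81.
Convert at spot and invest in ZAR: 670,000 × 15.151 × 1.038950 = ZAR 10,546,558.07.
The quoted forward undervalues SGD, so borrow SGD, convert to ZAR at spot, deposit the ZAR at 7.79%, and buy SGD forward at 15.349 to cover the loan.
Profit = 10,546,558.07 − 10,307,482.81 = ZAR 239,075.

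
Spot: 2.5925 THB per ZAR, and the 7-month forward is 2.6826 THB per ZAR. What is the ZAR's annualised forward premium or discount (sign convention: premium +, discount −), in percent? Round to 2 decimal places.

T = 7/12 years.
(F − S)/S = (2.6826 − 2.5925)/2.5925 = 0.0347541.
Per annum: 0.0347541 / (7/12) = 0.059578 = 5.96%.

+5.96%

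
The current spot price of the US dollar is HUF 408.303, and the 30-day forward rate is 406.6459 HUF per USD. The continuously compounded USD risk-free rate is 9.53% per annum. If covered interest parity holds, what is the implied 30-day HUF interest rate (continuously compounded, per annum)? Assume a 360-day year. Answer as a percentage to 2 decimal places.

4.65%

T = 30/360 years.
CIP gives F = S · g_HUF/g_USD, so g_HUF/g_USD = 406.6459/408.303 = 0.9959415.
The USD side grows by e^(0.0953×30/360) = 1.0079733.
That pins the HUF growth at 1.0038824.
r = ln(1.0038824)/(30/360) = 0.046499 → 4.65%.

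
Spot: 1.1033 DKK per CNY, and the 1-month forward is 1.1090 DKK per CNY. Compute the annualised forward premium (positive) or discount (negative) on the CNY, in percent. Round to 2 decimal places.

T = 1/12 years.
Period premium: (1.1090 − 1.1033)/1.1033 = 0.0051663.
Per annum: 0.0051663 / (1/12) = 0.061996 = 6.20%.

+6.20%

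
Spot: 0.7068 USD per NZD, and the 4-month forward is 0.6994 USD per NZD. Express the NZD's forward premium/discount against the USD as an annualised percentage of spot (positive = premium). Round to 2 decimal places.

-3.14%

T = 4/12 years.
(F − S)/S = (0.6994 − 0.7068)/0.7068 = -0.0104697.
×(1/T) gives -3.14% p.a.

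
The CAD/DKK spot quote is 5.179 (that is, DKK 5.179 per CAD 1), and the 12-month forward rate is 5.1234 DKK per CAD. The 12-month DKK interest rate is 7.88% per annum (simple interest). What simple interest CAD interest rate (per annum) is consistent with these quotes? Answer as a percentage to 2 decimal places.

9.05%

T = 1 year.
CIP gives F = S · g_DKK/g_CAD, so g_DKK/g_CAD = 5.1234/5.179 = 0.9892643.
DKK growth factor: 1 + 0.0788×1 = 1.078800.
So the CAD growth factor = 1.0905074.
r = (1.0905074 − 1)/1 = 0.090507 → 9.05%.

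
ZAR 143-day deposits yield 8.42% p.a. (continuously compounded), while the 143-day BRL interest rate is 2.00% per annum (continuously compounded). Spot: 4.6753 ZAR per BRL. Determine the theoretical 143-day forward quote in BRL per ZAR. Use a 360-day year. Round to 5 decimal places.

T = 143/360 years.
Growth of 1 ZAR over T: e^(0.0842×143/360) = 1.0340117.
BRL growth factor: e^(0.0200×143/360) = 1.0079761.
CIP: F = S · (grow ZAR)/(grow BRL) = 4.6753 × 1.0340117/1.0079761 = 4.796061 ZAR per BRL.
Quoted the other way: 1/4.796061 = 0.20850 BRL per ZAR.

0.20850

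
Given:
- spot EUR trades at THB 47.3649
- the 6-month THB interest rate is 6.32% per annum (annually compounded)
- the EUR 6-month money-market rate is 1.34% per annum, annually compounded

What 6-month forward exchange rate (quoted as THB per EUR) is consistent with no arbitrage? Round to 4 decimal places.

48.5147

T = 6/12 years.
THB growth factor: (1 + 0.0632)^(6/12) = 1.0311159.
Growth of 1 EUR over T: (1 + 0.0134)^(6/12) = 1.0066777.
Forward (THB per EUR) = 47.3649 × 1.0311159 / 1.0066777 = 48.514735.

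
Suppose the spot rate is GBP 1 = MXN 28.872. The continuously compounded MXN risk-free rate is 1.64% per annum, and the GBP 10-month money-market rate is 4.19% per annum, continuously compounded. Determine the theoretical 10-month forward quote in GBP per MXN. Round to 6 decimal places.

T = 10/12 years.
MXN growth factor: e^(0.0164×10/12) = 1.0137605.
GBP accumulates by e^(0.0419×10/12) = 1.0355334.
So F = 28.872 × 1.0137605 / 1.0355334 = 28.26494 (MXN/GBP).
Invert for GBP per MXN: 1 / 28.26494 = 0.035380.

0.035380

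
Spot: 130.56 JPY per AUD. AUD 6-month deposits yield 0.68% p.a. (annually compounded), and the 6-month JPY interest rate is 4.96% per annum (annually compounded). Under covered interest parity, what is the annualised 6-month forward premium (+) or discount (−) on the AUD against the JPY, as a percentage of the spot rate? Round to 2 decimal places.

+4.21%

T = 6/12 years.
No-arbitrage forward: 130.56 × 1.0244999 / 1.0033942 = 133.30624 JPY/AUD.
Annualised premium = (F − S)/S × (1/T) = (133.30624 − 130.56)/130.56 ÷ (6/12) = 4.21%.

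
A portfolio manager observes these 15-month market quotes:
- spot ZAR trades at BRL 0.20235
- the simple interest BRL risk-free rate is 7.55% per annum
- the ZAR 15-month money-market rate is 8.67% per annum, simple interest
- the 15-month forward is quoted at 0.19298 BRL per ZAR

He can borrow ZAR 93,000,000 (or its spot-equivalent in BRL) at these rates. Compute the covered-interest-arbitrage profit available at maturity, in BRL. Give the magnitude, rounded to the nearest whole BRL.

BRL 702,389

T = 15/12 years.
Keep in ZAR, deliver into the forward: 93,000,000·1.108375·0.19298 = BRL 19,892,161.30.
Swap to BRL now, deposit: 93,000,000·0.20235·1.094375 = BRL 20,594,550.66.
The quoted forward undervalues ZAR, so borrow ZAR, convert to BRL at spot, deposit the BRL at 7.55%, and buy ZAR forward at 0.19298 to cover the loan.
Arbitrage profit = |19,892,161.30 − 20,594,550.66| = BRL 702,389.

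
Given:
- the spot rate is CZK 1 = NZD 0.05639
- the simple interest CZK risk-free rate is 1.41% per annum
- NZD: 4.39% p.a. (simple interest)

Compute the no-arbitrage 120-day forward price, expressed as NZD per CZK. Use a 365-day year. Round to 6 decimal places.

0.056940

T = 120/365 years.
NZD accumulates by 1 + 0.0439×120/365 = 1.0144329.
CZK accumulates by 1 + 0.0141×120/365 = 1.0046356.
CIP: F = S · (grow NZD)/(grow CZK) = 0.05639 × 1.0144329/1.0046356 = 0.05693992 NZD per CZK.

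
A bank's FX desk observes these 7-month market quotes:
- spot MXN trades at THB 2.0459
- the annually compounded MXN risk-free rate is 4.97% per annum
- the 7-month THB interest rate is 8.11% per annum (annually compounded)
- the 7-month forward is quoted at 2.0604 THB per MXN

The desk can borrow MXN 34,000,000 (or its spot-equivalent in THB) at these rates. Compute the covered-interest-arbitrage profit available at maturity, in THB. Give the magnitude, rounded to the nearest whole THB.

THB 733,805

T = 7/12 years.
Invest the MXN and cover forward: 34,000,000 × 1.0286983227 × 2.0604 = THB 72,064,020.82.
Convert at spot and invest in THB: 34,000,000 × 2.0459 × 1.0465382097 = THB 72,797,825.79.
The quoted forward undervalues MXN, so borrow MXN, convert to THB at spot, deposit the THB at 8.11%, and buy MXN forward at 2.0604 to cover the loan.
Arbitrage profit = |72,064,020.82 − 72,797,825.79| = THB 733,805.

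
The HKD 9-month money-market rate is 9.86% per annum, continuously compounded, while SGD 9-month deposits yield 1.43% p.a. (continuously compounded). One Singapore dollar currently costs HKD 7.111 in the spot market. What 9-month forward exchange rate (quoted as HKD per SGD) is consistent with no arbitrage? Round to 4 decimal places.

7.5751

T = 9/12 years.
HKD accumulates by e^(0.0986×9/12) = 1.076753.
SGD accumulates by e^(0.0143×9/12) = 1.0107827.
So F = 7.111 × 1.076753 / 1.0107827 = 7.575110 (HKD/SGD).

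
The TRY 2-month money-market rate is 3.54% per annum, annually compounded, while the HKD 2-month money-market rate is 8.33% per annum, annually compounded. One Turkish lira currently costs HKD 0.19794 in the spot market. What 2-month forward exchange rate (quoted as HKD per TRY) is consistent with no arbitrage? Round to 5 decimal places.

T = 2/12 years.
HKD growth factor: (1 + 0.0833)^(2/12) = 1.0134246.
TRY growth factor: (1 + 0.0354)^(2/12) = 1.0058148.
CIP: F = S · (grow HKD)/(grow TRY) = 0.19794 × 1.0134246/1.0058148 = 0.1994376 HKD per TRY.

0.19944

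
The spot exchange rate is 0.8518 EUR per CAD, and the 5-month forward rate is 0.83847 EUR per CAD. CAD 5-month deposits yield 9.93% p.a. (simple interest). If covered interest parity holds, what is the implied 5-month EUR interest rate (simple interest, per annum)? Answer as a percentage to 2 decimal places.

T = 5/12 years.
CIP gives F = S · g_EUR/g_CAD, so g_EUR/g_CAD = 0.83847/0.8518 = 0.9843508.
CAD growth factor: 1 + 0.0993×5/12 = 1.041375.
Hence g_EUR = 1.0250783.
r = (1.0250783 − 1)/(5/12) = 0.060188 → 6.02%.

6.02%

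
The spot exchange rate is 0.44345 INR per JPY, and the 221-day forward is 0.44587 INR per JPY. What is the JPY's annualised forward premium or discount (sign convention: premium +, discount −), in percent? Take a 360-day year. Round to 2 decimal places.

+0.89%

T = 221/360 years.
(F − S)/S = (0.44587 − 0.44345)/0.44345 = 0.0054572.
×(1/T) gives 0.89% p.a.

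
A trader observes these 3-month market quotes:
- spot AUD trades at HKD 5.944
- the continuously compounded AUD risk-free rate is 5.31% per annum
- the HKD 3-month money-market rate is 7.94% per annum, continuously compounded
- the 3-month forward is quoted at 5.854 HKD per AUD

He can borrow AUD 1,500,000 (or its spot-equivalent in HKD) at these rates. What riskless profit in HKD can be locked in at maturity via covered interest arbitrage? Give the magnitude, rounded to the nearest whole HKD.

T = 3/12 years.
Keep in AUD, deliver into the forward: 1,500,000·1.013363504·5.854 = HKD 8,898,344.93.
Swap to HKD now, deposit: 1,500,000·5.944·1.020048321 = HKD 9,094,750.83.
The quoted forward undervalues AUD, so borrow AUD, convert to HKD at spot, deposit the HKD at 7.94%, and buy AUD forward at 5.854 to cover the loan.
Profit = 9,094,750.83 − 8,898,344.93 = HKD 196,406.

HKD 196,406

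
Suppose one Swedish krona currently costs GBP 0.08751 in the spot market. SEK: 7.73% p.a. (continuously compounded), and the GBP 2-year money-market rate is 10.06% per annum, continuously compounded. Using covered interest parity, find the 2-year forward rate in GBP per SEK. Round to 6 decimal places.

0.091684

T = 2 years.
GBP growth factor: e^(0.1006×2) = 1.2228693.
SEK accumulates by e^(0.0773×2) = 1.167191.
Forward (GBP per SEK) = 0.08751 × 1.2228693 / 1.167191 = 0.09168447.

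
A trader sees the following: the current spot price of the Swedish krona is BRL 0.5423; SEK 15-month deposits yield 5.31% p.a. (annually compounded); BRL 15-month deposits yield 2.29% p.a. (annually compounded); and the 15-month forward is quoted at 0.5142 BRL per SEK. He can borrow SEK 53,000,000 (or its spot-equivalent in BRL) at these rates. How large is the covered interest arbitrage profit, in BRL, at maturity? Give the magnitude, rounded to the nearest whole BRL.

BRL 493,637

T = 15/12 years.
Invest the SEK and cover forward: 53,000,000 × 1.0668098476 × 0.5142 = BRL 29,073,342.05.
Convert at spot and invest in BRL: 53,000,000 × 0.5423 × 1.0287064746 = BRL 29,566,978.62.
The quoted forward undervalues SEK, so borrow SEK, convert to BRL at spot, deposit the BRL at 2.29%, and buy SEK forward at 0.5142 to cover the loan.
Arbitrage profit = |29,073,342.05 − 29,566,978.62| = BRL 493,637.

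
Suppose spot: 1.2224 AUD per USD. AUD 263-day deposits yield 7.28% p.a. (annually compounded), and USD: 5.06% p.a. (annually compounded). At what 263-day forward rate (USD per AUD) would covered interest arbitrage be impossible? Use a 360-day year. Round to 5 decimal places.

0.80566

T = 263/360 years.
Growth of 1 AUD over T: (1 + 0.0728)^(263/360) = 1.0526783.
Growth of 1 USD over T: (1 + 0.0506)^(263/360) = 1.0367194.
Forward (AUD per USD) = 1.2224 × 1.0526783 / 1.0367194 = 1.241217.
Invert for USD per AUD: 1 / 1.241217 = 0.80566.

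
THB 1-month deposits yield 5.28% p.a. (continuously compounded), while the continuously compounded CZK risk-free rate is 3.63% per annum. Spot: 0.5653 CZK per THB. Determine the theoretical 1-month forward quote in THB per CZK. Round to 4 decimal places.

T = 1/12 years.
CZK accumulates by e^(0.0363×1/12) = 1.0030296.
THB growth factor: e^(0.0528×1/12) = 1.0044097.
So F = 0.5653 × 1.0030296 / 1.0044097 = 0.5645233 (CZK/THB).
Quoted the other way: 1/0.5645233 = 1.7714 THB per CZK.

1.7714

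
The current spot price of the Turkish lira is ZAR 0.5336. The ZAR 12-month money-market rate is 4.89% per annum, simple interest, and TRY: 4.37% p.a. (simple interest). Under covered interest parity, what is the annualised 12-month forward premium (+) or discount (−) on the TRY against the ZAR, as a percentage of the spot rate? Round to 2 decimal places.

T = 1 year.
CIP forward (ZAR per TRY) = 0.5336 × 1.048900/1.043700 = 0.5362585.
Annualised premium = (F − S)/S × (1/T) = (0.5362585 − 0.5336)/0.5336 ÷ 1 = 0.50%.

+0.50%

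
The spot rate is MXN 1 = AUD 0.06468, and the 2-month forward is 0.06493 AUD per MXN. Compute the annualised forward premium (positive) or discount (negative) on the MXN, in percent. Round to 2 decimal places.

+2.32%

T = 2/12 years.
MXN trades forward at +0.38652% vs spot over the period.
×(1/T) gives 2.32% p.a.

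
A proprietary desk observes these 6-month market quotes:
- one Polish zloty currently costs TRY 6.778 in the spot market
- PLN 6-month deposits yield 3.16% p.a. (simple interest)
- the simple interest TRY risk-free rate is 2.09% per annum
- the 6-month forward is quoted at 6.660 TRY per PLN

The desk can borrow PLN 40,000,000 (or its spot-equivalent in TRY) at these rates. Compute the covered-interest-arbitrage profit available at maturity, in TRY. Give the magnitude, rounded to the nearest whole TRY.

T = 6/12 years.
Route A — deposit PLN, sell forward: 40,000,000 × 1.015800 × 6.660 = TRY 270,609,120.00.
Route B — convert at spot, deposit TRY: 40,000,000 × 6.778 × 1.010450 = TRY 273,953,204.00.
The quoted forward undervalues PLN, so borrow PLN, convert to TRY at spot, deposit the TRY at 2.09%, and buy PLN forward at 6.660 to cover the loan.
The gap between the two covered legs is TRY 3,344,084.

TRY 3,344,084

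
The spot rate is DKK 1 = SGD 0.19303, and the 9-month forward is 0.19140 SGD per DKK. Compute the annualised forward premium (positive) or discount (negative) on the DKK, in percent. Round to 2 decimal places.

-1.13%

T = 9/12 years.
(F − S)/S = (0.19140 − 0.19303)/0.19303 = -0.0084443.
Per annum: -0.0084443 / (9/12) = -0.011259 = -1.13%.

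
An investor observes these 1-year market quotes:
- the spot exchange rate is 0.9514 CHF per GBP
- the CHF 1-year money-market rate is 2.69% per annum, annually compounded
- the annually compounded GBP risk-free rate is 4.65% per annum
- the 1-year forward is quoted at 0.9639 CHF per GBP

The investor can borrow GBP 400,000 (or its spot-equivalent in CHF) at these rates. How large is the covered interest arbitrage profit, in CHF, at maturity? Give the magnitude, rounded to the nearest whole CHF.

T = 1 year.
Invest the GBP and cover forward: 400,000 × 1.046500 × 0.9639 = CHF 403,488.54.
Convert at spot and invest in CHF: 400,000 × 0.9514 × 1.026900 = CHF 390,797.06.
The quoted forward overvalues GBP, so borrow CHF, buy GBP at spot, deposit the GBP at 4.65%, and sell the proceeds forward at 0.9639.
Arbitrage profit = |403,488.54 − 390,797.06| = CHF 12,691.

CHF 12,691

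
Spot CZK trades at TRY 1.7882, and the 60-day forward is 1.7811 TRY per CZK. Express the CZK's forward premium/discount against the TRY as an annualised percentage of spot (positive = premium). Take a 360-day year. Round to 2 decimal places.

T = 60/360 years.
(F − S)/S = (1.7811 − 1.7882)/1.7882 = -0.0039705.
×(1/T) gives -2.38% p.a.

-2.38%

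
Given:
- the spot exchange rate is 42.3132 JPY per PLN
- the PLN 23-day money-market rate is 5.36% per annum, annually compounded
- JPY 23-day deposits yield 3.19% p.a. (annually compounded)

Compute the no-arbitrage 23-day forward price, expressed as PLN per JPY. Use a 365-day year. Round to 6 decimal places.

T = 23/365 years.
JPY growth factor: (1 + 0.0319)^(23/365) = 1.0019807.
PLN growth factor: (1 + 0.0536)^(23/365) = 1.0032955.
CIP: F = S · (grow JPY)/(grow PLN) = 42.3132 × 1.0019807/1.0032955 = 42.25775 JPY per PLN.
Quoted the other way: 1/42.25775 = 0.023664 PLN per JPY.

0.023664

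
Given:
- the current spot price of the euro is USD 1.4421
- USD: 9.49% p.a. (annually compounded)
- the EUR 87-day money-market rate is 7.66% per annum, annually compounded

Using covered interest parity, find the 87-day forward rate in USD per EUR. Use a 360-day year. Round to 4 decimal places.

1.4480

T = 87/360 years.
USD growth factor: (1 + 0.0949)^(87/360) = 1.022152.
EUR accumulates by (1 + 0.0766)^(87/360) = 1.0179969.
CIP: F = S · (grow USD)/(grow EUR) = 1.4421 × 1.022152/1.0179969 = 1.447986 USD per EUR.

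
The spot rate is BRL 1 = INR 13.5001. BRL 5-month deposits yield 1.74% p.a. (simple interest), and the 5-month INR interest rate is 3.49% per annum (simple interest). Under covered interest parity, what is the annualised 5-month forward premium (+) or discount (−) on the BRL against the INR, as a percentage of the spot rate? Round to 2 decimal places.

+1.74%

T = 5/12 years.
CIP forward (INR per BRL) = 13.5001 × 1.0145417/1.007250 = 13.5978301.
Annualised premium = (F − S)/S × (1/T) = (13.5978301 − 13.5001)/13.5001 ÷ (5/12) = 1.74%.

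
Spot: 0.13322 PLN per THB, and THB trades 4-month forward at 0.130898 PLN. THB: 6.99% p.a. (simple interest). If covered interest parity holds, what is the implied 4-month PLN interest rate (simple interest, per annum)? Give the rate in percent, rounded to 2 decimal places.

T = 4/12 years.
CIP gives F = S · g_PLN/g_THB, so g_PLN/g_THB = 0.130898/0.13322 = 0.9825702.
THB growth factor: 1 + 0.0699×4/12 = 1.023300.
Hence g_PLN = 1.0054641.
r = (1.0054641 − 1)/(4/12) = 0.016392 → 1.64%.

1.64%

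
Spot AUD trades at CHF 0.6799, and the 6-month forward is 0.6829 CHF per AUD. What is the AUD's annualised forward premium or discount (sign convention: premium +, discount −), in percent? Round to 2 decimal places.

+0.88%

T = 6/12 years.
AUD trades forward at +0.44124% vs spot over the period.
Annualise by dividing by T: 0.0044124 / (6/12) = 0.008825 → 0.88%.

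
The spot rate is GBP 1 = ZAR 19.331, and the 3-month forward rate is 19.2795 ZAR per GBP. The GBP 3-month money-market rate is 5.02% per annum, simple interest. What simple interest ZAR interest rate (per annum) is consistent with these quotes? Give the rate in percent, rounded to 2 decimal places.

T = 3/12 years.
F/S = 19.2795/19.331 = 0.9973359 = (growth of ZAR) / (growth of GBP).
The GBP side grows by 1 + 0.0502×3/12 = 1.012550.
So the ZAR growth factor = 1.0098525.
r = (1.0098525 − 1)/(3/12) = 0.039410 → 3.94%.

3.94%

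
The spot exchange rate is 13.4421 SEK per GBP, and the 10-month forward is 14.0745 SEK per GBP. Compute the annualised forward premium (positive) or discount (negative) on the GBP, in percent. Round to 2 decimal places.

T = 10/12 years.
Period premium: (14.0745 − 13.4421)/13.4421 = 0.0470462.
Per annum: 0.0470462 / (10/12) = 0.056455 = 5.65%.

+5.65%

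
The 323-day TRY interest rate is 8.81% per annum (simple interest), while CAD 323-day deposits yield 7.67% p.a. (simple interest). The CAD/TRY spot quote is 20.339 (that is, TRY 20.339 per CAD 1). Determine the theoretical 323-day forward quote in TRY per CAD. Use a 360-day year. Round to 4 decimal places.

T = 323/360 years.
TRY accumulates by 1 + 0.0881×323/360 = 1.07904528.
Growth of 1 CAD over T: 1 + 0.0767×323/360 = 1.06881694.
CIP: F = S · (grow TRY)/(grow CAD) = 20.339 × 1.07904528/1.06881694 = 20.533640 TRY per CAD.

20.5336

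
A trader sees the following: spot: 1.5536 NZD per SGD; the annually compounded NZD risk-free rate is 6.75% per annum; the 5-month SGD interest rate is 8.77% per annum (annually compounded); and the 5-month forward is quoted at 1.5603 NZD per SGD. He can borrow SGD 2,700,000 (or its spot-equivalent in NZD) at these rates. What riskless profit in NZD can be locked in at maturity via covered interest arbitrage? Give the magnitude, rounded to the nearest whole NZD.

T = 5/12 years.
Keep in SGD, deliver into the forward: 2,700,000·1.035647919·1.5603 = NZD 4,362,987.91.
Swap to NZD now, deposit: 2,700,000·1.5536·1.027590195 = NZD 4,310,453.14.
The quoted forward overvalues SGD, so borrow NZD, buy SGD at spot, deposit the SGD at 8.77%, and sell the proceeds forward at 1.5603.
Arbitrage profit = |4,362,987.91 − 4,310,453.14| = NZD 52,535.

NZD 52,535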